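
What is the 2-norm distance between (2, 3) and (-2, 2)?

(Σ|x_i - y_i|^2)^(1/2) = (|2 - (-2)|^2 + |3 - 2|^2)^(1/2)
= (4^2 + 1^2)^(1/2) = (16 + 1)^(1/2) = (17)^(1/2) ≈ 4.1231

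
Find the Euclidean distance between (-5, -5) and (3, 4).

√(Σ(x_i - y_i)²) = √((-5 - 3)² + (-5 - 4)²)
= √((-8)² + (-9)²) = √(64 + 81) = √145 ≈ 12.0416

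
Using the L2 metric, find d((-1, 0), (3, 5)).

√(Σ(x_i - y_i)²) = √((-1 - 3)² + (0 - 5)²)
= √((-4)² + (-5)²) = √(16 + 25) = √41 ≈ 6.4031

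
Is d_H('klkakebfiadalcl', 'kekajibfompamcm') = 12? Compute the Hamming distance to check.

Differing positions: 2, 5, 6, 9, 10, 11, 13, 15. Hamming distance = 8, so the claim that d_H = 12 is false.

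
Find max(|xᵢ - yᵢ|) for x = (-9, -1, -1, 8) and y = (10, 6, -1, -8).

max(|x_i - y_i|) = max(|-9 - 10|, |-1 - 6|, |-1 - (-1)|, |8 - (-8)|) = max(19, 7, 0, 16) = 19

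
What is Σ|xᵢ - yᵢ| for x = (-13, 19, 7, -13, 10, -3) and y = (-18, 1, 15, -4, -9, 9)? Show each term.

Σ|x_i - y_i| = |-13 - (-18)| + |19 - 1| + |7 - 15| + |-13 - (-4)| + |10 - (-9)| + |-3 - 9| = 5 + 18 + 8 + 9 + 19 + 12 = 71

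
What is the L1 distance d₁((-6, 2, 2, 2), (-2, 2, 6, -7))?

Σ|x_i - y_i| = |-6 - (-2)| + |2 - 2| + |2 - 6| + |2 - (-7)| = 4 + 0 + 4 + 9 = 17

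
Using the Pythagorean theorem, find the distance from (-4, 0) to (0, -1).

√(Σ(x_i - y_i)²) = √((-4 - 0)² + (0 - (-1))²)
= √((-4)² + 1²) = √(16 + 1) = √17 ≈ 4.1231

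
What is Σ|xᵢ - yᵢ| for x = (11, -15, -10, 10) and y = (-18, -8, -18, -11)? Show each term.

Σ|x_i - y_i| = |11 - (-18)| + |-15 - (-8)| + |-10 - (-18)| + |10 - (-11)| = 29 + 7 + 8 + 21 = 65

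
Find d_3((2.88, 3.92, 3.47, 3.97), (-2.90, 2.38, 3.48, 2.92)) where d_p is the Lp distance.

(Σ|x_i - y_i|^3)^(1/3) = (|2.88 - (-2.9)|^3 + |3.92 - 2.38|^3 + |3.47 - 3.48|^3 + |3.97 - 2.92|^3)^(1/3)
= (5.78^3 + 1.54^3 + 0.01^3 + 1.05^3)^(1/3) ≈ (193.1006 + 3.6523 + 0 + 1.1576)^(1/3) = (197.9105)^(1/3) ≈ 5.8276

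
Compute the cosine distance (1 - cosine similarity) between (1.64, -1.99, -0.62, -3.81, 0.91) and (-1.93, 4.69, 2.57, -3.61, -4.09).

With u = (1.64, -1.99, -0.62, -3.81, 0.91), v = (-1.93, 4.69, 2.57, -3.61, -4.09):
u·v = 1.64·(-1.93) + (-1.99)·4.69 + (-0.62)·2.57 + (-3.81)·(-3.61) + 0.91·(-4.09) = (-3.1652) + (-9.3331) + (-1.5934) + 13.7541 + (-3.7219) = -4.0595.
|u| = √(1.64² + (-1.99)² + (-0.62)² + (-3.81)² + 0.91²) = √(2.6896 + 3.9601 + 0.3844 + 14.5161 + 0.8281) = √22.3783, |v| = √((-1.93)² + 4.69² + 2.57² + (-3.61)² + (-4.09)²) = √(3.7249 + 21.9961 + 6.6049 + 13.0321 + 16.7281) = √62.0861.
cos θ = (u·v)/(|u||v|) = -4.0595/(√22.3783·√62.0861) ≈ -0.1089
Cosine distance = 1 - cos θ ≈ 1 - (-0.1089) = 1.1089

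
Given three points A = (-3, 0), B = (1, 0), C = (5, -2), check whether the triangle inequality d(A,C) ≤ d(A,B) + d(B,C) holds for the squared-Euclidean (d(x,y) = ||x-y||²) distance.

d(A,B) = 4² + 0² = 16, d(B,C) = 4² + 2² = 20, d(A,C) = 8² + 2² = 68.
d(A,C) = 68 > 16 + 20 = 36. Triangle inequality is VIOLATED. (Squared-Euclidean is not a metric — this is a counterexample.)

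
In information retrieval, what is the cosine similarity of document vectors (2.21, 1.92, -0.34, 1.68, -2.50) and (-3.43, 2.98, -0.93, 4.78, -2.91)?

With u = (2.21, 1.92, -0.34, 1.68, -2.50), v = (-3.43, 2.98, -0.93, 4.78, -2.91):
u·v = 2.21·(-3.43) + 1.92·2.98 + (-0.34)·(-0.93) + 1.68·4.78 + (-2.5)·(-2.91) = (-7.5803) + 5.7216 + 0.3162 + 8.0304 + 7.275 = 13.7629.
|u| = √(2.21² + 1.92² + (-0.34)² + 1.68² + (-2.5)²) = √(4.8841 + 3.6864 + 0.1156 + 2.8224 + 6.25) = √17.7585, |v| = √((-3.43)² + 2.98² + (-0.93)² + 4.78² + (-2.91)²) = √(11.7649 + 8.8804 + 0.8649 + 22.8484 + 8.4681) = √52.8267.
cos θ = (u·v)/(|u||v|) = 13.7629/(√17.7585·√52.8267) ≈ 0.4493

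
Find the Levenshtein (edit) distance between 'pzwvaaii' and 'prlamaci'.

Let D[i][j] be the edit distance between the first i characters of 'pzwvaaii' and the first j characters of 'prlamaci', with D[i][0] = i, D[0][j] = j, and D[i][j] = D[i-1][j-1] if the characters match, else 1 + min(D[i-1][j], D[i][j-1], D[i-1][j-1]). Filling the table (rows: prefixes of 'pzwvaaii', columns: prefixes of 'prlamaci'):
     ε  p  r  l  a  m  a  c  i
  ε  0  1  2  3  4  5  6  7  8
  p  1  0  1  2  3  4  5  6  7
  z  2  1  1  2  3  4  5  6  7
  w  3  2  2  2  3  4  5  6  7
  v  4  3  3  3  3  4  5  6  7
  a  5  4  4  4  3  4  4  5  6
  a  6  5  5  5  4  4  4  5  6
  i  7  6  6  6  5  5  5  5  5
  i  8  7  7  7  6  6  6  6  5
The bottom-right entry gives D[8][8] = 5, so no sequence of fewer than 5 edits works. Backtracking through the table gives one optimal edit sequence (5 edits):
  pzwvaaii → prwvaaii (sub z→r @2)
  prwvaaii → prlvaaii (sub w→l @3)
  prlvaaii → prlaaaii (sub v→a @4)
  prlaaaii → prlamaii (sub a→m @5)
  prlamaii → prlamaci (sub i→c @7)
Edit distance = 5.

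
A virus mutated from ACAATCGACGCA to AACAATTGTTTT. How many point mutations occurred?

Differing positions: 2, 3, 5, 6, 7, 8, 9, 10, 11, 12. Hamming distance = 10.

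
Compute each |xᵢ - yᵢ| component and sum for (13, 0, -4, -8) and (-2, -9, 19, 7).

Σ|x_i - y_i| = |13 - (-2)| + |0 - (-9)| + |-4 - 19| + |-8 - 7| = 15 + 9 + 23 + 15 = 62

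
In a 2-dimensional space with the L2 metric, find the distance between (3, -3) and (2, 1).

(Σ|x_i - y_i|^2)^(1/2) = (|3 - 2|^2 + |-3 - 1|^2)^(1/2)
= (1^2 + 4^2)^(1/2) = (1 + 16)^(1/2) = (17)^(1/2) ≈ 4.1231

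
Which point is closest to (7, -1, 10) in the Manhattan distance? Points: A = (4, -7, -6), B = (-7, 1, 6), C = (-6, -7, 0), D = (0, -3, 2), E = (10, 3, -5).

Distances: d(A) = 25, d(B) = 20, d(C) = 29, d(D) = 17, d(E) = 22. Nearest: D = (0, -3, 2) with distance 17.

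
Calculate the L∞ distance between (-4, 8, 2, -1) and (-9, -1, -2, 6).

max(|x_i - y_i|) = max(|-4 - (-9)|, |8 - (-1)|, |2 - (-2)|, |-1 - 6|) = max(5, 9, 4, 7) = 9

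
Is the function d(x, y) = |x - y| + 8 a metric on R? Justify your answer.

No. d fails identity of indiscernibles (specifically d(x,x) = 0): d(0, 0) = |0 - 0| + 8 = 0 + 8 = 8 ≠ 0.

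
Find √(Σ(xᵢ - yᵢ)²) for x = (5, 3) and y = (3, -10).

√(Σ(x_i - y_i)²) = √((5 - 3)² + (3 - (-10))²)
= √(2² + 13²) = √(4 + 169) = √173 ≈ 13.1529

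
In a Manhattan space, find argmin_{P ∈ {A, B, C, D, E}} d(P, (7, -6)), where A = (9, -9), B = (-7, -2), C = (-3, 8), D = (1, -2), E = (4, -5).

Distances: d(A) = 5, d(B) = 18, d(C) = 24, d(D) = 10, d(E) = 4. Nearest: E = (4, -5) with distance 4.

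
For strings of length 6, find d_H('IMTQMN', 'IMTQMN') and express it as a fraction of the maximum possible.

Differing positions: none. Hamming distance = 0. The maximum possible Hamming distance for length-6 strings is 6, so d_H/6 = 0/6 = 0.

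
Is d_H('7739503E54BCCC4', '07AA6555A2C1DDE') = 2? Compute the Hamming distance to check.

Differing positions: 1, 3, 4, 5, 6, 7, 8, 9, 10, 11, 12, 13, 14, 15. Hamming distance = 14, so the claim that d_H = 2 is false.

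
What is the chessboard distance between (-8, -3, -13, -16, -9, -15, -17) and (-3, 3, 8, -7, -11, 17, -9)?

max(|x_i - y_i|) = max(|-8 - (-3)|, |-3 - 3|, |-13 - 8|, |-16 - (-7)|, |-9 - (-11)|, |-15 - 17|, |-17 - (-9)|) = max(5, 6, 21, 9, 2, 32, 8) = 32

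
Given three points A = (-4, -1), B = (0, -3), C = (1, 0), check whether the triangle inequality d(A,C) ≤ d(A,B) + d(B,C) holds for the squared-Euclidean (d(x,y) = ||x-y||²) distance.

d(A,B) = 4² + 2² = 20, d(B,C) = 1² + 3² = 10, d(A,C) = 5² + 1² = 26.
d(A,C) = 26 ≤ 20 + 10 = 30. Triangle inequality is satisfied.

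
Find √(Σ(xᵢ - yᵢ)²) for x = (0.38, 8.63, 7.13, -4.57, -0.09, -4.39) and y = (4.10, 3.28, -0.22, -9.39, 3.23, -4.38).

√(Σ(x_i - y_i)²) = √((0.38 - 4.1)² + (8.63 - 3.28)² + (7.13 - (-0.22))² + (-4.57 - (-9.39))² + (-0.09 - 3.23)² + (-4.39 - (-4.38))²)
= √((-3.72)² + 5.35² + 7.35² + 4.82² + (-3.32)² + (-0.01)²) = √(13.8384 + 28.6225 + 54.0225 + 23.2324 + 11.0224 + 0.0001) = √130.7383 ≈ 11.4341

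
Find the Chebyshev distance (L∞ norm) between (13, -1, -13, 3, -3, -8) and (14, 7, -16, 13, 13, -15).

max(|x_i - y_i|) = max(|13 - 14|, |-1 - 7|, |-13 - (-16)|, |3 - 13|, |-3 - 13|, |-8 - (-15)|) = max(1, 8, 3, 10, 16, 7) = 16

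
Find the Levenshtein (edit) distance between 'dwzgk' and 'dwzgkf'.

Let D[i][j] be the edit distance between the first i characters of 'dwzgk' and the first j characters of 'dwzgkf', with D[i][0] = i, D[0][j] = j, and D[i][j] = D[i-1][j-1] if the characters match, else 1 + min(D[i-1][j], D[i][j-1], D[i-1][j-1]). Filling the table (rows: prefixes of 'dwzgk', columns: prefixes of 'dwzgkf'):
     ε  d  w  z  g  k  f
  ε  0  1  2  3  4  5  6
  d  1  0  1  2  3  4  5
  w  2  1  0  1  2  3  4
  z  3  2  1  0  1  2  3
  g  4  3  2  1  0  1  2
  k  5  4  3  2  1  0  1
The bottom-right entry gives D[5][6] = 1, so no sequence of fewer than 1 edit works. Backtracking through the table gives one optimal edit sequence (1 edit):
  dwzgk → dwzgkf (ins f @6)
Edit distance = 1.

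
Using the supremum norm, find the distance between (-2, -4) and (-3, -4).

max(|x_i - y_i|) = max(|-2 - (-3)|, |-4 - (-4)|) = max(1, 0) = 1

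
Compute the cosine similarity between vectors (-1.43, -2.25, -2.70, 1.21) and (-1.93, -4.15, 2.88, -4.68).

With u = (-1.43, -2.25, -2.70, 1.21), v = (-1.93, -4.15, 2.88, -4.68):
u·v = (-1.43)·(-1.93) + (-2.25)·(-4.15) + (-2.7)·2.88 + 1.21·(-4.68) = 2.7599 + 9.3375 + (-7.776) + (-5.6628) = -1.3414.
|u| = √((-1.43)² + (-2.25)² + (-2.7)² + 1.21²) = √(2.0449 + 5.0625 + 7.29 + 1.4641) = √15.8615, |v| = √((-1.93)² + (-4.15)² + 2.88² + (-4.68)²) = √(3.7249 + 17.2225 + 8.2944 + 21.9024) = √51.1442.
cos θ = (u·v)/(|u||v|) = -1.3414/(√15.8615·√51.1442) ≈ -0.0471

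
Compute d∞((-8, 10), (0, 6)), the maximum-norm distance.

max(|x_i - y_i|) = max(|-8 - 0|, |10 - 6|) = max(8, 4) = 8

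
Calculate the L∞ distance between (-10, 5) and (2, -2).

max(|x_i - y_i|) = max(|-10 - 2|, |5 - (-2)|) = max(12, 7) = 12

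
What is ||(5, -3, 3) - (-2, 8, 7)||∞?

max(|x_i - y_i|) = max(|5 - (-2)|, |-3 - 8|, |3 - 7|) = max(7, 11, 4) = 11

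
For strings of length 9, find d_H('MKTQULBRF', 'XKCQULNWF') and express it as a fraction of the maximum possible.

Differing positions: 1, 3, 7, 8. Hamming distance = 4. The maximum possible Hamming distance for length-9 strings is 9, so d_H/9 = 4/9 ≈ 0.4444.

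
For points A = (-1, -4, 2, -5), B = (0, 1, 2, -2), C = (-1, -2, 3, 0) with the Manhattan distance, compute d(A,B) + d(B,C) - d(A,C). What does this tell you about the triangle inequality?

d(A,B) = 1 + 5 + 0 + 3 = 9, d(B,C) = 1 + 3 + 1 + 2 = 7, d(A,C) = 0 + 2 + 1 + 5 = 8.
d(A,B) + d(B,C) - d(A,C) = 9 + 7 - 8 = 16 - 8 = 8. This is ≥ 0, so the triangle inequality holds for these points.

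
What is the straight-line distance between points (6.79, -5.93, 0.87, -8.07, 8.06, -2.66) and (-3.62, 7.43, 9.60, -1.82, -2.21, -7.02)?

√(Σ(x_i - y_i)²) = √((6.79 - (-3.62))² + (-5.93 - 7.43)² + (0.87 - 9.6)² + (-8.07 - (-1.82))² + (8.06 - (-2.21))² + (-2.66 - (-7.02))²)
= √(10.41² + (-13.36)² + (-8.73)² + (-6.25)² + 10.27² + 4.36²) = √(108.3681 + 178.4896 + 76.2129 + 39.0625 + 105.4729 + 19.0096) = √526.6156 ≈ 22.9481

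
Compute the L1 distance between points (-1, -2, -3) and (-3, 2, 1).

Σ|x_i - y_i| = |-1 - (-3)| + |-2 - 2| + |-3 - 1| = 2 + 4 + 4 = 10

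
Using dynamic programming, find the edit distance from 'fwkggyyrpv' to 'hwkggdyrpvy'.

Let D[i][j] be the edit distance between the first i characters of 'fwkggyyrpv' and the first j characters of 'hwkggdyrpvy', with D[i][0] = i, D[0][j] = j, and D[i][j] = D[i-1][j-1] if the characters match, else 1 + min(D[i-1][j], D[i][j-1], D[i-1][j-1]). Filling the table (rows: prefixes of 'fwkggyyrpv', columns: prefixes of 'hwkggdyrpvy'):
     ε  h  w  k  g  g  d  y  r  p  v  y
  ε  0  1  2  3  4  5  6  7  8  9 10 11
  f  1  1  2  3  4  5  6  7  8  9 10 11
  w  2  2  1  2  3  4  5  6  7  8  9 10
  k  3  3  2  1  2  3  4  5  6  7  8  9
  g  4  4  3  2  1  2  3  4  5  6  7  8
  g  5  5  4  3  2  1  2  3  4  5  6  7
  y  6  6  5  4  3  2  2  2  3  4  5  6
  y  7  7  6  5  4  3  3  2  3  4  5  5
  r  8  8  7  6  5  4  4  3  2  3  4  5
  p  9  9  8  7  6  5  5  4  3  2  3  4
  v 10 10  9  8  7  6  6  5  4  3  2  3
The bottom-right entry gives D[10][11] = 3, so no sequence of fewer than 3 edits works. Backtracking through the table gives one optimal edit sequence (3 edits):
  fwkggyyrpv → hwkggyyrpv (sub f→h @1)
  hwkggyyrpv → hwkggdyrpv (sub y→d @6)
  hwkggdyrpv → hwkggdyrpvy (ins y @11)
Edit distance = 3.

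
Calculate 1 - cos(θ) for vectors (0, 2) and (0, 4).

With u = (0, 2), v = (0, 4):
u·v = 0·0 + 2·4 = 0 + 8 = 8.
|u| = √(0² + 2²) = √4, |v| = √(0² + 4²) = √16, so |u||v| = √(4·16) = √64 = 8.
cos θ = (u·v)/(|u||v|) = 8/8 = 1
Cosine distance = 1 - cos θ = 1 - 1 = 0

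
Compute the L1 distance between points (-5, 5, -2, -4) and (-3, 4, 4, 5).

Σ|x_i - y_i| = |-5 - (-3)| + |5 - 4| + |-2 - 4| + |-4 - 5| = 2 + 1 + 6 + 9 = 18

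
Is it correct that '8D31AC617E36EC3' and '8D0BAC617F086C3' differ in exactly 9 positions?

Differing positions: 3, 4, 10, 11, 12, 13. Hamming distance = 6, so the claim that d_H = 9 is false.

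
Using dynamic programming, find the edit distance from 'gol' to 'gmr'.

Let D[i][j] be the edit distance between the first i characters of 'gol' and the first j characters of 'gmr', with D[i][0] = i, D[0][j] = j, and D[i][j] = D[i-1][j-1] if the characters match, else 1 + min(D[i-1][j], D[i][j-1], D[i-1][j-1]). Filling the table (rows: prefixes of 'gol', columns: prefixes of 'gmr'):
     ε  g  m  r
  ε  0  1  2  3
  g  1  0  1  2
  o  2  1  1  2
  l  3  2  2  2
The bottom-right entry gives D[3][3] = 2, so no sequence of fewer than 2 edits works. Backtracking through the table gives one optimal edit sequence (2 edits):
  gol → gml (sub o→m @2)
  gml → gmr (sub l→r @3)
Edit distance = 2.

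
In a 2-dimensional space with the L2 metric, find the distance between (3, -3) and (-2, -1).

(Σ|x_i - y_i|^2)^(1/2) = (|3 - (-2)|^2 + |-3 - (-1)|^2)^(1/2)
= (5^2 + 2^2)^(1/2) = (25 + 4)^(1/2) = (29)^(1/2) ≈ 5.3852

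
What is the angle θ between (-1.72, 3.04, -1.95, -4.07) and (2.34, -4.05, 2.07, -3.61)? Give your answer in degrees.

With u = (-1.72, 3.04, -1.95, -4.07), v = (2.34, -4.05, 2.07, -3.61):
u·v = (-1.72)·2.34 + 3.04·(-4.05) + (-1.95)·2.07 + (-4.07)·(-3.61) = (-4.0248) + (-12.312) + (-4.0365) + 14.6927 = -5.6806.
|u| = √((-1.72)² + 3.04² + (-1.95)² + (-4.07)²) = √(2.9584 + 9.2416 + 3.8025 + 16.5649) = √32.5674, |v| = √(2.34² + (-4.05)² + 2.07² + (-3.61)²) = √(5.4756 + 16.4025 + 4.2849 + 13.0321) = √39.1951.
cos θ = (u·v)/(|u||v|) = -5.6806/(√32.5674·√39.1951) ≈ -0.158996
θ = arccos(-0.158996) ≈ 99.15°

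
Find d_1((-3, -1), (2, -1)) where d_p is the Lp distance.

Σ|x_i - y_i| = |-3 - 2| + |-1 - (-1)| = 5 + 0 = 5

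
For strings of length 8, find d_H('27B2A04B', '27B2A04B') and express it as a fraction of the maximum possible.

Differing positions: none. Hamming distance = 0. The maximum possible Hamming distance for length-8 strings is 8, so d_H/8 = 0/8 = 0.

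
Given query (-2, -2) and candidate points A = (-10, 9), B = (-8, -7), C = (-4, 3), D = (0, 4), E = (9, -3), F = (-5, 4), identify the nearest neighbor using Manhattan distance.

Distances: d(A) = 19, d(B) = 11, d(C) = 7, d(D) = 8, d(E) = 12, d(F) = 9. Nearest: C = (-4, 3) with distance 7.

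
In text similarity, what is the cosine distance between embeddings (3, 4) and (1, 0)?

With u = (3, 4), v = (1, 0):
u·v = 3·1 + 4·0 = 3 + 0 = 3.
|u| = √(3² + 4²) = √25, |v| = √(1² + 0²) = √1, so |u||v| = √(25·1) = √25 = 5.
cos θ = (u·v)/(|u||v|) = 3/5 = 0.6
Cosine distance = 1 - cos θ = 1 - 0.6 = 0.4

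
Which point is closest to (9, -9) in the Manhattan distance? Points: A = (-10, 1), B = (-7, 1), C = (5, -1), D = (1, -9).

Distances: d(A) = 29, d(B) = 26, d(C) = 12, d(D) = 8. Nearest: D = (1, -9) with distance 8.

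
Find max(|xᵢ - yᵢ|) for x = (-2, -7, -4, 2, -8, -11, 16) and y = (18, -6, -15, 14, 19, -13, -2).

max(|x_i - y_i|) = max(|-2 - 18|, |-7 - (-6)|, |-4 - (-15)|, |2 - 14|, |-8 - 19|, |-11 - (-13)|, |16 - (-2)|) = max(20, 1, 11, 12, 27, 2, 18) = 27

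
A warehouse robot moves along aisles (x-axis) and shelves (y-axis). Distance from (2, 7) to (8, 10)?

Σ|x_i - y_i| = |2 - 8| + |7 - 10| = 6 + 3 = 9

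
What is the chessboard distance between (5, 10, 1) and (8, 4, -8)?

max(|x_i - y_i|) = max(|5 - 8|, |10 - 4|, |1 - (-8)|) = max(3, 6, 9) = 9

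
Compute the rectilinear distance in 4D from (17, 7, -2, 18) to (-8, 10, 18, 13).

Σ|x_i - y_i| = |17 - (-8)| + |7 - 10| + |-2 - 18| + |18 - 13| = 25 + 3 + 20 + 5 = 53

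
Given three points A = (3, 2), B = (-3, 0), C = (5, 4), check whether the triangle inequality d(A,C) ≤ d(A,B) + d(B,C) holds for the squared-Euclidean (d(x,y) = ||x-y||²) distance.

d(A,B) = 6² + 2² = 40, d(B,C) = 8² + 4² = 80, d(A,C) = 2² + 2² = 8.
d(A,C) = 8 ≤ 40 + 80 = 120. Triangle inequality is satisfied.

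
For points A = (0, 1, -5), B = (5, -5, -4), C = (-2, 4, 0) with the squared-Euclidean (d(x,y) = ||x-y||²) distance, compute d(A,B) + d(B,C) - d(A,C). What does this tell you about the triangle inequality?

d(A,B) = 5² + 6² + 1² = 62, d(B,C) = 7² + 9² + 4² = 146, d(A,C) = 2² + 3² + 5² = 38.
d(A,B) + d(B,C) - d(A,C) = 62 + 146 - 38 = 208 - 38 = 170. This is ≥ 0, so the triangle inequality holds for these points.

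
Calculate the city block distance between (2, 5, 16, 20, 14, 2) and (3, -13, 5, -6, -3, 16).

Σ|x_i - y_i| = |2 - 3| + |5 - (-13)| + |16 - 5| + |20 - (-6)| + |14 - (-3)| + |2 - 16| = 1 + 18 + 11 + 26 + 17 + 14 = 87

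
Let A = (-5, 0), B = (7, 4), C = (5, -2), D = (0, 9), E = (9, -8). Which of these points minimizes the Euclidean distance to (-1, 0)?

Distances: d(A) = 4, d(B) ≈ 8.9443, d(C) ≈ 6.3246, d(D) ≈ 9.0554, d(E) ≈ 12.8062. Nearest: A = (-5, 0) with distance 4.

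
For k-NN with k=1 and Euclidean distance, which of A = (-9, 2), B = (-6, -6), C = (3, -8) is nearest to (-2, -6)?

Distances: d(A) ≈ 10.6301, d(B) = 4, d(C) ≈ 5.3852. Nearest: B = (-6, -6) with distance 4.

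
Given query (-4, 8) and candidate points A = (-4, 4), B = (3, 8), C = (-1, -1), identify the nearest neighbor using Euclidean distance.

Distances: d(A) = 4, d(B) = 7, d(C) ≈ 9.4868. Nearest: A = (-4, 4) with distance 4.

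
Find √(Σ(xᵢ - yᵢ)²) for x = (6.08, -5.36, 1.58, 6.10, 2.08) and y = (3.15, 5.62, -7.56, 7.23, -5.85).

√(Σ(x_i - y_i)²) = √((6.08 - 3.15)² + (-5.36 - 5.62)² + (1.58 - (-7.56))² + (6.1 - 7.23)² + (2.08 - (-5.85))²)
= √(2.93² + (-10.98)² + 9.14² + (-1.13)² + 7.93²) = √(8.5849 + 120.5604 + 83.5396 + 1.2769 + 62.8849) = √276.8467 ≈ 16.6387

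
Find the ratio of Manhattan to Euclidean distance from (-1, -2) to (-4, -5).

L1 = |-1 - (-4)| + |-2 - (-5)| = 3 + 3 = 6
L2 = √(3² + 3²) = √18 ≈ 4.2426
L1 ≥ L2 always (equality iff movement is along one axis); L1 > L2 here.
Ratio L1/L2 = 6/√18 ≈ 1.4142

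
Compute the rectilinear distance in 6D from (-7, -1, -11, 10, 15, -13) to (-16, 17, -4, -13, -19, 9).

Σ|x_i - y_i| = |-7 - (-16)| + |-1 - 17| + |-11 - (-4)| + |10 - (-13)| + |15 - (-19)| + |-13 - 9| = 9 + 18 + 7 + 23 + 34 + 22 = 113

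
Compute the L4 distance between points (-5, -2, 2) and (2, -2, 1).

(Σ|x_i - y_i|^4)^(1/4) = (|-5 - 2|^4 + |-2 - (-2)|^4 + |2 - 1|^4)^(1/4)
= (7^4 + 0^4 + 1^4)^(1/4) = (2401 + 0 + 1)^(1/4) = (2402)^(1/4) ≈ 7.0007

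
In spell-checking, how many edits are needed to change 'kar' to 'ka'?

Let D[i][j] be the edit distance between the first i characters of 'kar' and the first j characters of 'ka', with D[i][0] = i, D[0][j] = j, and D[i][j] = D[i-1][j-1] if the characters match, else 1 + min(D[i-1][j], D[i][j-1], D[i-1][j-1]). Filling the table (rows: prefixes of 'kar', columns: prefixes of 'ka'):
     ε  k  a
  ε  0  1  2
  k  1  0  1
  a  2  1  0
  r  3  2  1
The bottom-right entry gives D[3][2] = 1, so no sequence of fewer than 1 edit works. Backtracking through the table gives one optimal edit sequence (1 edit):
  kar → ka (del r @3)
Edit distance = 1.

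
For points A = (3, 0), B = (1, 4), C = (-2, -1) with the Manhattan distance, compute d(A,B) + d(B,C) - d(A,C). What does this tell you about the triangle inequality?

d(A,B) = 2 + 4 = 6, d(B,C) = 3 + 5 = 8, d(A,C) = 5 + 1 = 6.
d(A,B) + d(B,C) - d(A,C) = 6 + 8 - 6 = 14 - 6 = 8. This is ≥ 0, so the triangle inequality holds for these points.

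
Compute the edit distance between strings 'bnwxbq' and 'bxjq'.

Let D[i][j] be the edit distance between the first i characters of 'bnwxbq' and the first j characters of 'bxjq', with D[i][0] = i, D[0][j] = j, and D[i][j] = D[i-1][j-1] if the characters match, else 1 + min(D[i-1][j], D[i][j-1], D[i-1][j-1]). Filling the table (rows: prefixes of 'bnwxbq', columns: prefixes of 'bxjq'):
     ε  b  x  j  q
  ε  0  1  2  3  4
  b  1  0  1  2  3
  n  2  1  1  2  3
  w  3  2  2  2  3
  x  4  3  2  3  3
  b  5  4  3  3  4
  q  6  5  4  4  3
The bottom-right entry gives D[6][4] = 3, so no sequence of fewer than 3 edits works. Backtracking through the table gives one optimal edit sequence (3 edits):
  bnwxbq → bwxbq (del n @2)
  bwxbq → bxbq (del w @2)
  bxbq → bxjq (sub b→j @3)
Edit distance = 3.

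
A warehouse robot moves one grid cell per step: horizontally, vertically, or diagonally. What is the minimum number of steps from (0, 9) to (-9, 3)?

max(|x_i - y_i|) = max(|0 - (-9)|, |9 - 3|) = max(9, 6) = 9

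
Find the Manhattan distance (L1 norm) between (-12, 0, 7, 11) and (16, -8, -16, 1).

Σ|x_i - y_i| = |-12 - 16| + |0 - (-8)| + |7 - (-16)| + |11 - 1| = 28 + 8 + 23 + 10 = 69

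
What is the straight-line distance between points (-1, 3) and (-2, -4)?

√(Σ(x_i - y_i)²) = √((-1 - (-2))² + (3 - (-4))²)
= √(1² + 7²) = √(1 + 49) = √50 ≈ 7.0711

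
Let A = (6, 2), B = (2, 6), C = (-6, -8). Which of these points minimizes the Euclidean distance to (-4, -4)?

Distances: d(A) ≈ 11.6619, d(B) ≈ 11.6619, d(C) ≈ 4.4721. Nearest: C = (-6, -8) with distance 4.4721.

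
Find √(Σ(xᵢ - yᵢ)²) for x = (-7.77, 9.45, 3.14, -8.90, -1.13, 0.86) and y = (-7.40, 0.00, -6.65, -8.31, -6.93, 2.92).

√(Σ(x_i - y_i)²) = √((-7.77 - (-7.4))² + (9.45 - 0)² + (3.14 - (-6.65))² + (-8.9 - (-8.31))² + (-1.13 - (-6.93))² + (0.86 - 2.92)²)
= √((-0.37)² + 9.45² + 9.79² + (-0.59)² + 5.8² + (-2.06)²) = √(0.1369 + 89.3025 + 95.8441 + 0.3481 + 33.64 + 4.2436) = √223.5152 ≈ 14.9504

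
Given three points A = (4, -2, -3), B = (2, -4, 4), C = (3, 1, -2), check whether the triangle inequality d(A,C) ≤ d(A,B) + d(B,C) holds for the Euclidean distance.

d(A,B) = √(2² + 2² + 7²) = √57 ≈ 7.5498, d(B,C) = √(1² + 5² + 6²) = √62 ≈ 7.874, d(A,C) = √(1² + 3² + 1²) = √11 ≈ 3.3166.
d(A,C) ≈ 3.3166 ≤ 7.5498 + 7.874 = 15.4238. Triangle inequality is satisfied.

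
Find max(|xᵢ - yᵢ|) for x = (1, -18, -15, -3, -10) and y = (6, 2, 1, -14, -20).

max(|x_i - y_i|) = max(|1 - 6|, |-18 - 2|, |-15 - 1|, |-3 - (-14)|, |-10 - (-20)|) = max(5, 20, 16, 11, 10) = 20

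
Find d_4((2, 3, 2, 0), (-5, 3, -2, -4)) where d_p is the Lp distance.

(Σ|x_i - y_i|^4)^(1/4) = (|2 - (-5)|^4 + |3 - 3|^4 + |2 - (-2)|^4 + |0 - (-4)|^4)^(1/4)
= (7^4 + 0^4 + 4^4 + 4^4)^(1/4) = (2401 + 0 + 256 + 256)^(1/4) = (2913)^(1/4) ≈ 7.3466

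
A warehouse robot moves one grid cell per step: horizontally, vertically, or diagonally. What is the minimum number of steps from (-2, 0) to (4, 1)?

max(|x_i - y_i|) = max(|-2 - 4|, |0 - 1|) = max(6, 1) = 6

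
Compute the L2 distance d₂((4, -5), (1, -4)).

√(Σ(x_i - y_i)²) = √((4 - 1)² + (-5 - (-4))²)
= √(3² + (-1)²) = √(9 + 1) = √10 ≈ 3.1623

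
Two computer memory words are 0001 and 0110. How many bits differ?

Differing positions: 2, 3, 4. Hamming distance = 3.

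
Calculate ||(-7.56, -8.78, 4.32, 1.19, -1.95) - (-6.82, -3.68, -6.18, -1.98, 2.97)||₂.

√(Σ(x_i - y_i)²) = √((-7.56 - (-6.82))² + (-8.78 - (-3.68))² + (4.32 - (-6.18))² + (1.19 - (-1.98))² + (-1.95 - 2.97)²)
= √((-0.74)² + (-5.1)² + 10.5² + 3.17² + (-4.92)²) = √(0.5476 + 26.01 + 110.25 + 10.0489 + 24.2064) = √171.0629 ≈ 13.0791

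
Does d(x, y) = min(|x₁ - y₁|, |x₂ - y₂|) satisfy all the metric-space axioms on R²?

No. d fails identity of indiscernibles: take x = (-2, 0) and y = (-2, 6). Then d(x,y) = min(|-2 - (-2)|, |0 - 6|) = min(0, 6) = 0, yet x ≠ y.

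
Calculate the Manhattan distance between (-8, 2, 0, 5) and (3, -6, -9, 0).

Σ|x_i - y_i| = |-8 - 3| + |2 - (-6)| + |0 - (-9)| + |5 - 0| = 11 + 8 + 9 + 5 = 33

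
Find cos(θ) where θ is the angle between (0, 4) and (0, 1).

With u = (0, 4), v = (0, 1):
u·v = 0·0 + 4·1 = 0 + 4 = 4.
|u| = √(0² + 4²) = √16, |v| = √(0² + 1²) = √1, so |u||v| = √(16·1) = √16 = 4.
cos θ = (u·v)/(|u||v|) = 4/4 = 1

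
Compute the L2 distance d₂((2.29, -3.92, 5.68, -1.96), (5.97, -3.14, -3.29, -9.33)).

√(Σ(x_i - y_i)²) = √((2.29 - 5.97)² + (-3.92 - (-3.14))² + (5.68 - (-3.29))² + (-1.96 - (-9.33))²)
= √((-3.68)² + (-0.78)² + 8.97² + 7.37²) = √(13.5424 + 0.6084 + 80.4609 + 54.3169) = √148.9286 ≈ 12.2036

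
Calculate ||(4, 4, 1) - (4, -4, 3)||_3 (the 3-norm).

(Σ|x_i - y_i|^3)^(1/3) = (|4 - 4|^3 + |4 - (-4)|^3 + |1 - 3|^3)^(1/3)
= (0^3 + 8^3 + 2^3)^(1/3) = (0 + 512 + 8)^(1/3) = (520)^(1/3) ≈ 8.0415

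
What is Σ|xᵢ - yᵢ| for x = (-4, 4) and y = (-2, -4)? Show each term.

Σ|x_i - y_i| = |-4 - (-2)| + |4 - (-4)| = 2 + 8 = 10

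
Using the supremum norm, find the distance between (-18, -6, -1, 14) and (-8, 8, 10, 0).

max(|x_i - y_i|) = max(|-18 - (-8)|, |-6 - 8|, |-1 - 10|, |14 - 0|) = max(10, 14, 11, 14) = 14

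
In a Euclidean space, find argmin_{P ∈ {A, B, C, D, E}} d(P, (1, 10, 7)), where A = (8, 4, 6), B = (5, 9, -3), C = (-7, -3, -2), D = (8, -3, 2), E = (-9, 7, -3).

Distances: d(A) ≈ 9.2736, d(B) ≈ 10.8167, d(C) ≈ 17.72, d(D) ≈ 15.5885, d(E) ≈ 14.4568. Nearest: A = (8, 4, 6) with distance 9.2736.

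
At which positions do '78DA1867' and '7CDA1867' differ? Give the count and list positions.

Differing positions: 2. Hamming distance = 1.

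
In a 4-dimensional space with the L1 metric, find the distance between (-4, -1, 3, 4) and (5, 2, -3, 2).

Σ|x_i - y_i| = |-4 - 5| + |-1 - 2| + |3 - (-3)| + |4 - 2| = 9 + 3 + 6 + 2 = 20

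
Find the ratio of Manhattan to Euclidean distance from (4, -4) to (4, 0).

L1 = |4 - 4| + |-4 - 0| = 0 + 4 = 4
L2 = √(0² + 4²) = √16 = 4
L1 ≥ L2 always (equality iff movement is along one axis); L1 = L2 here (movement is along a single axis).
Ratio L1/L2 = 4/4 = 1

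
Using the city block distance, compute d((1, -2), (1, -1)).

Σ|x_i - y_i| = |1 - 1| + |-2 - (-1)| = 0 + 1 = 1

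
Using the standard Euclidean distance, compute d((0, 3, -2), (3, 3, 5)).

(Σ|x_i - y_i|^2)^(1/2) = (|0 - 3|^2 + |3 - 3|^2 + |-2 - 5|^2)^(1/2)
= (3^2 + 0^2 + 7^2)^(1/2) = (9 + 0 + 49)^(1/2) = (58)^(1/2) ≈ 7.6158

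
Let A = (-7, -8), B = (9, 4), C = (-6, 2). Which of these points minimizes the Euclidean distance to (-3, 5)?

Distances: d(A) ≈ 13.6015, d(B) ≈ 12.0416, d(C) ≈ 4.2426. Nearest: C = (-6, 2) with distance 4.2426.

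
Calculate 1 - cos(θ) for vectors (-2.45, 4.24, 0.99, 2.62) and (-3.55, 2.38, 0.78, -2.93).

With u = (-2.45, 4.24, 0.99, 2.62), v = (-3.55, 2.38, 0.78, -2.93):
u·v = (-2.45)·(-3.55) + 4.24·2.38 + 0.99·0.78 + 2.62·(-2.93) = 8.6975 + 10.0912 + 0.7722 + (-7.6766) = 11.8843.
|u| = √((-2.45)² + 4.24² + 0.99² + 2.62²) = √(6.0025 + 17.9776 + 0.9801 + 6.8644) = √31.8246, |v| = √((-3.55)² + 2.38² + 0.78² + (-2.93)²) = √(12.6025 + 5.6644 + 0.6084 + 8.5849) = √27.4602.
cos θ = (u·v)/(|u||v|) = 11.8843/(√31.8246·√27.4602) ≈ 0.402
Cosine distance = 1 - cos θ ≈ 1 - 0.402 = 0.598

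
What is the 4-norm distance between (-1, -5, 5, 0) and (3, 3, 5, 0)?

(Σ|x_i - y_i|^4)^(1/4) = (|-1 - 3|^4 + |-5 - 3|^4 + |5 - 5|^4 + |0 - 0|^4)^(1/4)
= (4^4 + 8^4 + 0^4 + 0^4)^(1/4) = (256 + 4096 + 0 + 0)^(1/4) = (4352)^(1/4) ≈ 8.1222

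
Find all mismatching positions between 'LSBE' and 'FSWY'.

Differing positions: 1, 3, 4. Hamming distance = 3.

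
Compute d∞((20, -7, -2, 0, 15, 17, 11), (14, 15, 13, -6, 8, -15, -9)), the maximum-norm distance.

max(|x_i - y_i|) = max(|20 - 14|, |-7 - 15|, |-2 - 13|, |0 - (-6)|, |15 - 8|, |17 - (-15)|, |11 - (-9)|) = max(6, 22, 15, 6, 7, 32, 20) = 32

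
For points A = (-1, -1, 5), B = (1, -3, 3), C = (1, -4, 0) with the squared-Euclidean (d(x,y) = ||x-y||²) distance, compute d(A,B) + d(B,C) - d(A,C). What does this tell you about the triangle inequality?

d(A,B) = 2² + 2² + 2² = 12, d(B,C) = 0² + 1² + 3² = 10, d(A,C) = 2² + 3² + 5² = 38.
d(A,B) + d(B,C) - d(A,C) = 12 + 10 - 38 = 22 - 38 = -16. This is < 0, so the triangle inequality FAILS for these points (squared-Euclidean is not a metric).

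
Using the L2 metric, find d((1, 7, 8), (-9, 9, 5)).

√(Σ(x_i - y_i)²) = √((1 - (-9))² + (7 - 9)² + (8 - 5)²)
= √(10² + (-2)² + 3²) = √(100 + 4 + 9) = √113 ≈ 10.6301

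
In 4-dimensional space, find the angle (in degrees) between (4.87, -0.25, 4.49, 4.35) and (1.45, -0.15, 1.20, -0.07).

With u = (4.87, -0.25, 4.49, 4.35), v = (1.45, -0.15, 1.20, -0.07):
u·v = 4.87·1.45 + (-0.25)·(-0.15) + 4.49·1.2 + 4.35·(-0.07) = 7.0615 + 0.0375 + 5.388 + (-0.3045) = 12.1825.
|u| = √(4.87² + (-0.25)² + 4.49² + 4.35²) = √(23.7169 + 0.0625 + 20.1601 + 18.9225) = √62.862, |v| = √(1.45² + (-0.15)² + 1.2² + (-0.07)²) = √(2.1025 + 0.0225 + 1.44 + 0.0049) = √3.5699.
cos θ = (u·v)/(|u||v|) = 12.1825/(√62.862·√3.5699) ≈ 0.813232
θ = arccos(0.813232) ≈ 35.59°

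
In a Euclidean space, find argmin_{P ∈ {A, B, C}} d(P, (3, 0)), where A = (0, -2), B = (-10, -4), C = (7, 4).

Distances: d(A) ≈ 3.6056, d(B) ≈ 13.6015, d(C) ≈ 5.6569. Nearest: A = (0, -2) with distance 3.6056.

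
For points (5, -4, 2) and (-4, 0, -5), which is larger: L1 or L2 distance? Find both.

L1 = |5 - (-4)| + |-4 - 0| + |2 - (-5)| = 9 + 4 + 7 = 20
L2 = √(9² + 4² + 7²) = √146 ≈ 12.083
L1 ≥ L2 always (equality iff movement is along one axis); L1 > L2 here.
Ratio L1/L2 = 20/√146 ≈ 1.6552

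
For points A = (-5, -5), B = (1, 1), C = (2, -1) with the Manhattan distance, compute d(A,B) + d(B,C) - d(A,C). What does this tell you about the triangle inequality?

d(A,B) = 6 + 6 = 12, d(B,C) = 1 + 2 = 3, d(A,C) = 7 + 4 = 11.
d(A,B) + d(B,C) - d(A,C) = 12 + 3 - 11 = 15 - 11 = 4. This is ≥ 0, so the triangle inequality holds for these points.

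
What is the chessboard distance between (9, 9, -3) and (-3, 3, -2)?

max(|x_i - y_i|) = max(|9 - (-3)|, |9 - 3|, |-3 - (-2)|) = max(12, 6, 1) = 12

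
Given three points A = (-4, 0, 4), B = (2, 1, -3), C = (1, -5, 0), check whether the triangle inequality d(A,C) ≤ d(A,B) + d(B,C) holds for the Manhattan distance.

d(A,B) = 6 + 1 + 7 = 14, d(B,C) = 1 + 6 + 3 = 10, d(A,C) = 5 + 5 + 4 = 14.
d(A,C) = 14 ≤ 14 + 10 = 24. Triangle inequality is satisfied.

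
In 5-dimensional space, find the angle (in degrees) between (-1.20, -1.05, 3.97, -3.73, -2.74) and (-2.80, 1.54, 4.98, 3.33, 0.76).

With u = (-1.20, -1.05, 3.97, -3.73, -2.74), v = (-2.80, 1.54, 4.98, 3.33, 0.76):
u·v = (-1.2)·(-2.8) + (-1.05)·1.54 + 3.97·4.98 + (-3.73)·3.33 + (-2.74)·0.76 = 3.36 + (-1.617) + 19.7706 + (-12.4209) + (-2.0824) = 7.0103.
|u| = √((-1.2)² + (-1.05)² + 3.97² + (-3.73)² + (-2.74)²) = √(1.44 + 1.1025 + 15.7609 + 13.9129 + 7.5076) = √39.7239, |v| = √((-2.8)² + 1.54² + 4.98² + 3.33² + 0.76²) = √(7.84 + 2.3716 + 24.8004 + 11.0889 + 0.5776) = √46.6785.
cos θ = (u·v)/(|u||v|) = 7.0103/(√39.7239·√46.6785) ≈ 0.162799
θ = arccos(0.162799) ≈ 80.63°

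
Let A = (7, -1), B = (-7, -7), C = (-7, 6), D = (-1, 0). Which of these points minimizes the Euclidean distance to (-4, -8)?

Distances: d(A) ≈ 13.0384, d(B) ≈ 3.1623, d(C) ≈ 14.3178, d(D) ≈ 8.544. Nearest: B = (-7, -7) with distance 3.1623.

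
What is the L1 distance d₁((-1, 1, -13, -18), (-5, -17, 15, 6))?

Σ|x_i - y_i| = |-1 - (-5)| + |1 - (-17)| + |-13 - 15| + |-18 - 6| = 4 + 18 + 28 + 24 = 74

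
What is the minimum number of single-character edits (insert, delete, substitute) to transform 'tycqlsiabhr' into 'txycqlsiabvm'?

Let D[i][j] be the edit distance between the first i characters of 'tycqlsiabhr' and the first j characters of 'txycqlsiabvm', with D[i][0] = i, D[0][j] = j, and D[i][j] = D[i-1][j-1] if the characters match, else 1 + min(D[i-1][j], D[i][j-1], D[i-1][j-1]). Filling the table (rows: prefixes of 'tycqlsiabhr', columns: prefixes of 'txycqlsiabvm'):
     ε  t  x  y  c  q  l  s  i  a  b  v  m
  ε  0  1  2  3  4  5  6  7  8  9 10 11 12
  t  1  0  1  2  3  4  5  6  7  8  9 10 11
  y  2  1  1  1  2  3  4  5  6  7  8  9 10
  c  3  2  2  2  1  2  3  4  5  6  7  8  9
  q  4  3  3  3  2  1  2  3  4  5  6  7  8
  l  5  4  4  4  3  2  1  2  3  4  5  6  7
  s  6  5  5  5  4  3  2  1  2  3  4  5  6
  i  7  6  6  6  5  4  3  2  1  2  3  4  5
  a  8  7  7  7  6  5  4  3  2  1  2  3  4
  b  9  8  8  8  7  6  5  4  3  2  1  2  3
  h 10  9  9  9  8  7  6  5  4  3  2  2  3
  r 11 10 10 10  9  8  7  6  5  4  3  3  3
The bottom-right entry gives D[11][12] = 3, so no sequence of fewer than 3 edits works. Backtracking through the table gives one optimal edit sequence (3 edits):
  tycqlsiabhr → txycqlsiabhr (ins x @2)
  txycqlsiabhr → txycqlsiabvr (sub h→v @11)
  txycqlsiabvr → txycqlsiabvm (sub r→m @12)
Edit distance = 3.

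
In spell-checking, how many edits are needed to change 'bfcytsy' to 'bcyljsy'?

Let D[i][j] be the edit distance between the first i characters of 'bfcytsy' and the first j characters of 'bcyljsy', with D[i][0] = i, D[0][j] = j, and D[i][j] = D[i-1][j-1] if the characters match, else 1 + min(D[i-1][j], D[i][j-1], D[i-1][j-1]). Filling the table (rows: prefixes of 'bfcytsy', columns: prefixes of 'bcyljsy'):
     ε  b  c  y  l  j  s  y
  ε  0  1  2  3  4  5  6  7
  b  1  0  1  2  3  4  5  6
  f  2  1  1  2  3  4  5  6
  c  3  2  1  2  3  4  5  6
  y  4  3  2  1  2  3  4  5
  t  5  4  3  2  2  3  4  5
  s  6  5  4  3  3  3  3  4
  y  7  6  5  4  4  4  4  3
The bottom-right entry gives D[7][7] = 3, so no sequence of fewer than 3 edits works. Backtracking through the table gives one optimal edit sequence (3 edits):
  bfcytsy → bcytsy (del f @2)
  bcytsy → bcyltsy (ins l @4)
  bcyltsy → bcyljsy (sub t→j @5)
Edit distance = 3.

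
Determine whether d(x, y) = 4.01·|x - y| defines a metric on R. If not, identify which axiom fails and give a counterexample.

Yes. Since |x - y| is a metric on R and 4.01 > 0, the positive scalar multiple 4.01·|x - y| is also a metric: scaling by a positive constant preserves non-negativity, identity (d=0 ⟺ |x-y|=0 ⟺ x=y), symmetry, and the triangle inequality.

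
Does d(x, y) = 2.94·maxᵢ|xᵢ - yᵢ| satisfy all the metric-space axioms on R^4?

Yes. The L∞ (Chebyshev) norm induces a metric on R^4, and multiplying a metric by a positive constant 2.94 > 0 preserves all four axioms: non-negativity (2.94·||x-y|| ≥ 0), identity (2.94·||x-y|| = 0 ⟺ ||x-y|| = 0 ⟺ x = y), symmetry (||x-y|| = ||y-x||), and the triangle inequality (2.94·||x-z|| ≤ 2.94·||x-y|| + 2.94·||y-z||). So d is a metric.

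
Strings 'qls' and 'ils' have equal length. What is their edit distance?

Let D[i][j] be the edit distance between the first i characters of 'qls' and the first j characters of 'ils', with D[i][0] = i, D[0][j] = j, and D[i][j] = D[i-1][j-1] if the characters match, else 1 + min(D[i-1][j], D[i][j-1], D[i-1][j-1]). Filling the table (rows: prefixes of 'qls', columns: prefixes of 'ils'):
     ε  i  l  s
  ε  0  1  2  3
  q  1  1  2  3
  l  2  2  1  2
  s  3  3  2  1
The bottom-right entry gives D[3][3] = 1, so no sequence of fewer than 1 edit works. Backtracking through the table gives one optimal edit sequence (1 edit):
  qls → ils (sub q→i @1)
Edit distance = 1.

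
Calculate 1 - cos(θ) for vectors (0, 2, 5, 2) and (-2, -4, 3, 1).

With u = (0, 2, 5, 2), v = (-2, -4, 3, 1):
u·v = 0·(-2) + 2·(-4) + 5·3 + 2·1 = 0 + (-8) + 15 + 2 = 9.
|u| = √(0² + 2² + 5² + 2²) = √33, |v| = √((-2)² + (-4)² + 3² + 1²) = √30, so |u||v| = √(33·30) = √990.
cos θ = (u·v)/(|u||v|) = 9/√990 ≈ 0.286
Cosine distance = 1 - cos θ ≈ 1 - 0.286 = 0.714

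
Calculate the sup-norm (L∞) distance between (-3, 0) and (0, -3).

max(|x_i - y_i|) = max(|-3 - 0|, |0 - (-3)|) = max(3, 3) = 3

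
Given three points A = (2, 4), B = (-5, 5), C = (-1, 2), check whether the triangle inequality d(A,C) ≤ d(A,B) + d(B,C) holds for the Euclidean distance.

d(A,B) = √(7² + 1²) = √50 ≈ 7.0711, d(B,C) = √(4² + 3²) = √25 = 5, d(A,C) = √(3² + 2²) = √13 ≈ 3.6056.
d(A,C) ≈ 3.6056 ≤ 7.0711 + 5 = 12.0711. Triangle inequality is satisfied.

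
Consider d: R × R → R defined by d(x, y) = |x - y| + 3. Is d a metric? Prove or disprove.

No. d fails identity of indiscernibles (specifically d(x,x) = 0): d(1, 1) = |1 - 1| + 3 = 0 + 3 = 3 ≠ 0.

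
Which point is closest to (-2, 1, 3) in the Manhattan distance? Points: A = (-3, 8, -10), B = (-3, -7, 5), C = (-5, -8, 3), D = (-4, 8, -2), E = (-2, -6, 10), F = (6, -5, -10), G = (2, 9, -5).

Distances: d(A) = 21, d(B) = 11, d(C) = 12, d(D) = 14, d(E) = 14, d(F) = 27, d(G) = 20. Nearest: B = (-3, -7, 5) with distance 11.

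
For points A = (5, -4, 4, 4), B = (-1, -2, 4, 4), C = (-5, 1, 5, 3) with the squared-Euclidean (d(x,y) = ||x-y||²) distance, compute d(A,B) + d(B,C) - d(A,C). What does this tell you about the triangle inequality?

d(A,B) = 6² + 2² + 0² + 0² = 40, d(B,C) = 4² + 3² + 1² + 1² = 27, d(A,C) = 10² + 5² + 1² + 1² = 127.
d(A,B) + d(B,C) - d(A,C) = 40 + 27 - 127 = 67 - 127 = -60. This is < 0, so the triangle inequality FAILS for these points (squared-Euclidean is not a metric).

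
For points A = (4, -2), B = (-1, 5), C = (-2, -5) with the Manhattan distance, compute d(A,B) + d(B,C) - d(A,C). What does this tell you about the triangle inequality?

d(A,B) = 5 + 7 = 12, d(B,C) = 1 + 10 = 11, d(A,C) = 6 + 3 = 9.
d(A,B) + d(B,C) - d(A,C) = 12 + 11 - 9 = 23 - 9 = 14. This is ≥ 0, so the triangle inequality holds for these points.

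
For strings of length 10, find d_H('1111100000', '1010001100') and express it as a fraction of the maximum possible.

Differing positions: 2, 4, 5, 7, 8. Hamming distance = 5. The maximum possible Hamming distance for length-10 strings is 10, so d_H/10 = 5/10 = 0.5.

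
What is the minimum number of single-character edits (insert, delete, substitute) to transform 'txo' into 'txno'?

Let D[i][j] be the edit distance between the first i characters of 'txo' and the first j characters of 'txno', with D[i][0] = i, D[0][j] = j, and D[i][j] = D[i-1][j-1] if the characters match, else 1 + min(D[i-1][j], D[i][j-1], D[i-1][j-1]). Filling the table (rows: prefixes of 'txo', columns: prefixes of 'txno'):
     ε  t  x  n  o
  ε  0  1  2  3  4
  t  1  0  1  2  3
  x  2  1  0  1  2
  o  3  2  1  1  1
The bottom-right entry gives D[3][4] = 1, so no sequence of fewer than 1 edit works. Backtracking through the table gives one optimal edit sequence (1 edit):
  txo → txno (ins n @3)
Edit distance = 1.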